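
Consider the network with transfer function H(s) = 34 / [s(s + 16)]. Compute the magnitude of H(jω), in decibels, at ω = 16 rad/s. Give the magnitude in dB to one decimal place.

-20.5 dB

|j16 + 16| = √(16² + 16²) = 22.63
|j16| = 16
|H(j16)| = 34 / (22.63 × 16) = 0.093913
20 log₁₀(0.093913) = -20.55 dB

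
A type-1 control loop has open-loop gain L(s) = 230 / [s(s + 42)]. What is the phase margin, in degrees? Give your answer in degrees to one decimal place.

82.6°

Gain crossover: |L(jω)| = 1 at ω ≈ 5.43 rad/sec.
∠L(j5.43) = −90° − arctan(5.43/42) ≈ -97.37°
PM = 180° + (-97.37°) = 82.63°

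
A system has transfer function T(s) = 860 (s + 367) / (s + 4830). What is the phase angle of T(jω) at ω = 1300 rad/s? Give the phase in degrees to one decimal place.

59.2 deg

∠(j1300 + 367) = arctan(1300/367) = 74.24°
∠(j1300 + 4830) = arctan(1300/4830) = 15.06°
∠T(j1300) = 74.24° − 15.06° = 59.17°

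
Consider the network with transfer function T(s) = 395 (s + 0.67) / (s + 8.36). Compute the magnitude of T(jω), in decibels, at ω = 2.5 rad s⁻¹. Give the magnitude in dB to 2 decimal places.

41.38 dB

|j2.5 + 0.67| = √(2.5² + 0.67²) = 2.588
|j2.5 + 8.36| = √(2.5² + 8.36²) = 8.726
|T(j2.5)| = 395 × 2.588 / 8.726 = 117.16
20 log₁₀(117.16) = 41.376 dB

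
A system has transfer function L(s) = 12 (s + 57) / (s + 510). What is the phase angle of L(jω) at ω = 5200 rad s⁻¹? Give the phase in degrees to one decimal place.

5.0°

∠(j5200 + 57) = arctan(5200/57) = 89.37°
∠(j5200 + 510) = arctan(5200/510) = 84.40°
∠L(j5200) = 89.37° − 84.40° = 4.97°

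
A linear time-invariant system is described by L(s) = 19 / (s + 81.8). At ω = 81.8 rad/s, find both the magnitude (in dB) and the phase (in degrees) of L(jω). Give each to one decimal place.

|L| = -15.7 dB, ∠L = -45.0°

|j81.8 + 81.8| = √(81.8² + 81.8²) = 115.7
|L(j81.8)| = 19 / 115.7 = 0.16424
20 log₁₀(0.16424) = -15.69 dB
∠(j81.8 + 81.8) = arctan(81.8/81.8) = 45.00°
∠L(j81.8) = −45.00° = -45.00°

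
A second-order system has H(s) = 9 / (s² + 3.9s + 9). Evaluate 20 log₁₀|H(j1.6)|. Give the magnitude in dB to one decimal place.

0.0 dB

|(j1.6)² + 3.9(j1.6) + 9| = |6.44 + j6.24| = 8.967
|H(j1.6)| = 9 / 8.967 = 1.0037
20 log₁₀(1.0037) = 0.03 dB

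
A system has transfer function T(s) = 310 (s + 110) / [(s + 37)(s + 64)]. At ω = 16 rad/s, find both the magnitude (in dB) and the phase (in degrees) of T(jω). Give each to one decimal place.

|j16 + 110| = √(16² + 110²) = 111.2
|j16 + 37| = √(16² + 37²) = 40.31
|j16 + 64| = √(16² + 64²) = 65.97
|T(j16)| = 310 × 111.2 / (40.31 × 65.97) = 12.958
20 log₁₀(12.958) = 22.25 dB
∠(j16 + 110) = arctan(16/110) = 8.28°
∠(j16 + 37) = arctan(16/37) = 23.39°
∠(j16 + 64) = arctan(16/64) = 14.04°
∠T(j16) = 8.28° − (23.39° + 14.04°) = -29.15°

|T| = 22.3 dB, ∠T = -29.1 deg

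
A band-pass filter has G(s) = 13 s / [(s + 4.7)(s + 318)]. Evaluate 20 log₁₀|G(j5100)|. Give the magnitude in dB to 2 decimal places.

-51.89 dB

|j5100| = 5100
|j5100 + 4.7| = √(5100² + 4.7²) = 5100
|j5100 + 318| = √(5100² + 318²) = 5110
|G(j5100)| = 13 × 5100 / (5100 × 5110) = 0.0025441
20 log₁₀(0.0025441) = -51.889 dB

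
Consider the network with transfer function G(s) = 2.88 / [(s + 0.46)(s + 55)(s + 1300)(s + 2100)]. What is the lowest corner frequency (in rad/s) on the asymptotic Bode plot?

0.46 rad/s

Break frequencies occur at each pole and zero magnitude: 0.46 rad/s, 55 rad/s, 1300 rad/s, 2100 rad/s.
The lowest is 0.46 rad/s.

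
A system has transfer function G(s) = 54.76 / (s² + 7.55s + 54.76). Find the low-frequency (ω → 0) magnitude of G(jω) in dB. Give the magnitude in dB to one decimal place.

G(0) = 54.76 / 54.76 = 1
20 log₁₀(1) = 0.00 dB

0.0 dB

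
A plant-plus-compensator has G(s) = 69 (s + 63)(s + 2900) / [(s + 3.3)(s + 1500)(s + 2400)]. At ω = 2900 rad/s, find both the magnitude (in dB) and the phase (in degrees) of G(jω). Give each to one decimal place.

|G| = -32.8 dB, ∠G = -69.2°

|j2900 + 63| = √(2900² + 63²) = 2901
|j2900 + 2900| = √(2900² + 2900²) = 4101
|j2900 + 3.3| = √(2900² + 3.3²) = 2900
|j2900 + 1500| = √(2900² + 1500²) = 3265
|j2900 + 2400| = √(2900² + 2400²) = 3764
|G(j2900)| = 69 × 2901 × 4101 / (2900 × 3265 × 3764) = 0.02303
20 log₁₀(0.02303) = -32.75 dB
∠(j2900 + 63) = arctan(2900/63) = 88.76°
∠(j2900 + 2900) = arctan(2900/2900) = 45.00°
∠(j2900 + 3.3) = arctan(2900/3.3) = 89.93°
∠(j2900 + 1500) = arctan(2900/1500) = 62.65°
∠(j2900 + 2400) = arctan(2900/2400) = 50.39°
∠G(j2900) = 88.76° + 45.00° − (89.93° + 62.65° + 50.39°) = -69.22°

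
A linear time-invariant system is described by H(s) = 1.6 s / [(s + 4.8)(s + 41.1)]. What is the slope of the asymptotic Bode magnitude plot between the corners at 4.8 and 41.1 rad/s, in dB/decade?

0 dB/decade

In this band the factors already past their corner are: 1 differentiator zero, pole at 4.8; net slope = 0 dB/decade.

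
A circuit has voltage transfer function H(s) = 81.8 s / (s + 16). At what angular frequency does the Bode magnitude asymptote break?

16 rad/s

The single real pole at s = −16 gives a corner at ω = 16 rad/s.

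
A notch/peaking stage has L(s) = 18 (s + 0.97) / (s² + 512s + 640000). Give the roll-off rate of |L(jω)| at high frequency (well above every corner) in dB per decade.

-20 dB/decade

With 1 zero and 2 poles, the high-frequency asymptotic slope is 20 × (1 − 2) = -20 dB/decade.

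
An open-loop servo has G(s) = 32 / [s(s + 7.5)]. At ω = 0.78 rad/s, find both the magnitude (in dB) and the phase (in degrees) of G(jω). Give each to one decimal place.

|j0.78 + 7.5| = √(0.78² + 7.5²) = 7.54
|j0.78| = 0.78
|G(j0.78)| = 32 / (7.54 × 0.78) = 5.4407
20 log₁₀(5.4407) = 14.71 dB
∠(j0.78 + 7.5) = arctan(0.78/7.5) = 5.94°
∠(j0.78) = 90.00°
∠G(j0.78) = − (5.94° + 90.00°) = -95.94°

|G| = 14.7 dB, ∠G = -95.9 deg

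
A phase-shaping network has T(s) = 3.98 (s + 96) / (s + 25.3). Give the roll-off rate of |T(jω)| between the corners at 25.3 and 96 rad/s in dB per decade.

In this band the factors already past their corner are: pole at 25.3; net slope = -20 dB/decade.

-20 dB/decade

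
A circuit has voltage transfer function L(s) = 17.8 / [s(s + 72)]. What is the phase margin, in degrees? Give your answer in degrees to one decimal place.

Gain crossover: |L(jω)| = 1 at ω ≈ 0.247 rad/sec.
∠L(j0.247) = −90° − arctan(0.247/72) ≈ -90.20°
PM = 180° + (-90.20°) = 89.80°

89.8°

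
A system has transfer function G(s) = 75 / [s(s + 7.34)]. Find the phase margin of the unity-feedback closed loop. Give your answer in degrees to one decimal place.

Gain crossover: |G(jω)| = 1 at ω ≈ 7.26 rad s⁻¹.
∠G(j7.26) = −90° − arctan(7.26/7.34) ≈ -134.70°
PM = 180° + (-134.70°) = 45.30°

45.3°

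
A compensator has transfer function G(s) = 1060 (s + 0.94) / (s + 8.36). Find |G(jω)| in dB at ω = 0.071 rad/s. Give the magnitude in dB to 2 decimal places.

|j0.071 + 0.94| = √(0.071² + 0.94²) = 0.9427
|j0.071 + 8.36| = √(0.071² + 8.36²) = 8.36
|G(j0.071)| = 1060 × 0.9427 / 8.36 = 119.52
20 log₁₀(119.52) = 41.549 dB

41.55 dB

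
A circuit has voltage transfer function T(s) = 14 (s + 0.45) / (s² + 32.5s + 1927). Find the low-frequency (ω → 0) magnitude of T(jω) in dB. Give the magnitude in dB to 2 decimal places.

T(0) = 14 × 0.45 / 1927 = 0.0032693
20 log₁₀(0.0032693) = -49.711 dB

-49.71 dB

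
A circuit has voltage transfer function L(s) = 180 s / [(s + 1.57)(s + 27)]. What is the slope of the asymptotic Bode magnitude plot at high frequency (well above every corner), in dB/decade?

With 1 zero and 2 poles, the high-frequency asymptotic slope is 20 × (1 − 2) = -20 dB/decade.

-20 dB/decade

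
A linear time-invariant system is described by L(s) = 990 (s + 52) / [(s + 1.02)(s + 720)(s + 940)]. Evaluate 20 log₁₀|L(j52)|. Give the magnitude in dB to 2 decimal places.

|j52 + 52| = √(52² + 52²) = 73.54
|j52 + 1.02| = √(52² + 1.02²) = 52.01
|j52 + 720| = √(52² + 720²) = 721.9
|j52 + 940| = √(52² + 940²) = 941.4
|L(j52)| = 990 × 73.54 / (52.01 × 721.9 × 941.4) = 0.0020597
20 log₁₀(0.0020597) = -53.724 dB

-53.72 dB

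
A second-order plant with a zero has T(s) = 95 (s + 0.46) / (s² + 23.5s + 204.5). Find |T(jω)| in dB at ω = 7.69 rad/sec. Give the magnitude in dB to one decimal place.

10.0 dB

|j7.69 + 0.46| = √(7.69² + 0.46²) = 7.704
|(j7.69)² + 23.5(j7.69) + 204.5| = |145.36 + j180.72| = 231.9
|T(j7.69)| = 95 × 7.704 / 231.9 = 3.1556
20 log₁₀(3.1556) = 9.98 dB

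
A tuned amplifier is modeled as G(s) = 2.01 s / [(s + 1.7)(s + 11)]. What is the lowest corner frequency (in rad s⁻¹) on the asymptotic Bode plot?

Break frequencies occur at each pole and zero magnitude: 1.7 rad s⁻¹, 11 rad s⁻¹.
The lowest is 1.7 rad s⁻¹.

1.7 rad s⁻¹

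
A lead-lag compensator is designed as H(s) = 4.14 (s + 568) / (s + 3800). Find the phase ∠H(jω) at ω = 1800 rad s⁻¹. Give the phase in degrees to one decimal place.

47.1°

∠(j1800 + 568) = arctan(1800/568) = 72.49°
∠(j1800 + 3800) = arctan(1800/3800) = 25.35°
∠H(j1800) = 72.49° − 25.35° = 47.14°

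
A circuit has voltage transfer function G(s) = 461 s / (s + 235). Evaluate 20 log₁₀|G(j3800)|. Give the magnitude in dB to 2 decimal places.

53.26 dB

|j3800| = 3800
|j3800 + 235| = √(3800² + 235²) = 3807
|G(j3800)| = 461 × 3800 / 3807 = 460.12
20 log₁₀(460.12) = 53.257 dB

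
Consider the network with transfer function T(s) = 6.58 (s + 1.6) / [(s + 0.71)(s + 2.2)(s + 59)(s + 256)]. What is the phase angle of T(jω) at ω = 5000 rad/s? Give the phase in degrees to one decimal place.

∠(j5000 + 1.6) = arctan(5000/1.6) = 89.98°
∠(j5000 + 0.71) = arctan(5000/0.71) = 89.99°
∠(j5000 + 2.2) = arctan(5000/2.2) = 89.97°
∠(j5000 + 59) = arctan(5000/59) = 89.32°
∠(j5000 + 256) = arctan(5000/256) = 87.07°
∠T(j5000) = 89.98° − (89.99° + 89.97° + 89.32° + 87.07°) = -266.38°

-266.4°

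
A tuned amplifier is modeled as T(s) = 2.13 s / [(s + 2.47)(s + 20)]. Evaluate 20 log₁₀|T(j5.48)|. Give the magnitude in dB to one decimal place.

-20.6 dB

|j5.48| = 5.48
|j5.48 + 2.47| = √(5.48² + 2.47²) = 6.011
|j5.48 + 20| = √(5.48² + 20²) = 20.74
|T(j5.48)| = 2.13 × 5.48 / (6.011 × 20.74) = 0.093642
20 log₁₀(0.093642) = -20.57 dB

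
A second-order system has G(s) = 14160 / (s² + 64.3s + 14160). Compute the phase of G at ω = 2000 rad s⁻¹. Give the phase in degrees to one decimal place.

∠[(j2000)² + 64.3(j2000) + 14160] = ∠[-3.9858e+06 + j1.286e+05] = 178.15°
∠G(j2000) = −178.15° = -178.15°

-178.2 deg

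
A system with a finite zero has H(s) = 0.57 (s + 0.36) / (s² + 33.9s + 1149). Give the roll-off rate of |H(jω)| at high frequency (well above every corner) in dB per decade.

-20 dB/decade

With 1 zero and 2 poles, the high-frequency asymptotic slope is 20 × (1 − 2) = -20 dB/decade.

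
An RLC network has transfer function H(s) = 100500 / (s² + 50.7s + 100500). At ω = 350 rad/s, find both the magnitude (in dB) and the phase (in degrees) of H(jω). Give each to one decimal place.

|(j350)² + 50.7(j350) + 100500| = |-22000 + j17745| = 2.826e+04
|H(j350)| = 100500 / 2.826e+04 = 3.5557
20 log₁₀(3.5557) = 11.02 dB
∠[(j350)² + 50.7(j350) + 100500] = ∠[-22000 + j17745] = 141.11°
∠H(j350) = −141.11° = -141.11°

|H| = 11.0 dB, ∠H = -141.1°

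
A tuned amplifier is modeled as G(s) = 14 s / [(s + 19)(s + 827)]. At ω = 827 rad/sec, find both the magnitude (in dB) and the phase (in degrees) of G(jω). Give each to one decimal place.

|j827| = 827
|j827 + 19| = √(827² + 19²) = 827.2
|j827 + 827| = √(827² + 827²) = 1170
|G(j827)| = 14 × 827 / (827.2 × 1170) = 0.011967
20 log₁₀(0.011967) = -38.44 dB
∠(j827) = 90.00°
∠(j827 + 19) = arctan(827/19) = 88.68°
∠(j827 + 827) = arctan(827/827) = 45.00°
∠G(j827) = 90.00° − (88.68° + 45.00°) = -43.68°

|G| = -38.4 dB, ∠G = -43.7°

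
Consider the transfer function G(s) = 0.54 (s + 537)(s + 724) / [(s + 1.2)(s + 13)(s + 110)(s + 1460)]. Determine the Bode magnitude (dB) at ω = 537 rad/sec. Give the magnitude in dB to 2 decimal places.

-116.46 dB

|j537 + 537| = √(537² + 537²) = 759.4
|j537 + 724| = √(537² + 724²) = 901.4
|j537 + 1.2| = √(537² + 1.2²) = 537
|j537 + 13| = √(537² + 13²) = 537.2
|j537 + 110| = √(537² + 110²) = 548.2
|j537 + 1460| = √(537² + 1460²) = 1556
|G(j537)| = 0.54 × 759.4 × 901.4 / (537 × 537.2 × 548.2 × 1556) = 1.5029e-06
20 log₁₀(1.5029e-06) = -116.461 dB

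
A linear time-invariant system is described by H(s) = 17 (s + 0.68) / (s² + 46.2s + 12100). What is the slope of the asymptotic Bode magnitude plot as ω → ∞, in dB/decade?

-20 dB/decade

With 1 zero and 2 poles, the high-frequency asymptotic slope is 20 × (1 − 2) = -20 dB/decade.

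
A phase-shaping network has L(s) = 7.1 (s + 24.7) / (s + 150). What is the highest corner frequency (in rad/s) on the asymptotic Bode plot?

150 rad/s

Break frequencies occur at each pole and zero magnitude: 24.7 rad/s, 150 rad/s.
The highest is 150 rad/s.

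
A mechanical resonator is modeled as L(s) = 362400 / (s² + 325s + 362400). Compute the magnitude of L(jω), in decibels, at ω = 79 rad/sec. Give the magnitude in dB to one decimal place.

0.1 dB

|(j79)² + 325(j79) + 362400| = |3.5616e+05 + j25675| = 3.571e+05
|L(j79)| = 362400 / 3.571e+05 = 1.0149
20 log₁₀(1.0149) = 0.13 dB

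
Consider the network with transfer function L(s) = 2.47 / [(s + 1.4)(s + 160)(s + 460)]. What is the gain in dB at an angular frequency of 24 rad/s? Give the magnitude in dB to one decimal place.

-117.2 dB

|j24 + 1.4| = √(24² + 1.4²) = 24.04
|j24 + 160| = √(24² + 160²) = 161.8
|j24 + 460| = √(24² + 460²) = 460.6
|L(j24)| = 2.47 / (24.04 × 161.8 × 460.6) = 1.3786e-06
20 log₁₀(1.3786e-06) = -117.21 dB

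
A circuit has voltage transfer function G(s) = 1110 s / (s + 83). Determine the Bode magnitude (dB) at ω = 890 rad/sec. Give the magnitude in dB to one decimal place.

60.9 dB

|j890| = 890
|j890 + 83| = √(890² + 83²) = 893.9
|G(j890)| = 1110 × 890 / 893.9 = 1105.2
20 log₁₀(1105.2) = 60.87 dB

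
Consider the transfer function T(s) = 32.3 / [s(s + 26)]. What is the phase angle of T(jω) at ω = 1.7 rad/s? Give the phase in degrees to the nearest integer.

-94°

∠(j1.7 + 26) = arctan(1.7/26) = 3.74°
∠(j1.7) = 90.00°
∠T(j1.7) = − (3.74° + 90.00°) = -93.74°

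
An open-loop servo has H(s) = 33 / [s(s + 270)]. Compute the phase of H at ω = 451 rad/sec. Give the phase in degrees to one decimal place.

∠(j451 + 270) = arctan(451/270) = 59.09°
∠(j451) = 90.00°
∠H(j451) = − (59.09° + 90.00°) = -149.09°

-149.1°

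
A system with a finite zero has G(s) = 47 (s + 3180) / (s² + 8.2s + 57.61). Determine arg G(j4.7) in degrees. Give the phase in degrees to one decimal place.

-47.3°

∠(j4.7 + 3180) = arctan(4.7/3180) = 0.08°
∠[(j4.7)² + 8.2(j4.7) + 57.61] = ∠[35.52 + j38.54] = 47.34°
∠G(j4.7) = 0.08° − 47.34° = -47.25°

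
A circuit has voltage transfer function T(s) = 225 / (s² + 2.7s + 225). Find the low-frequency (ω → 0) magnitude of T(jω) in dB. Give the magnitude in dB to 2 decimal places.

0.00 dB

T(0) = 225 / 225 = 1
20 log₁₀(1) = 0.000 dB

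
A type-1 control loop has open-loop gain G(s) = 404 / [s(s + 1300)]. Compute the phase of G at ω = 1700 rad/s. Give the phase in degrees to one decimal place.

∠(j1700 + 1300) = arctan(1700/1300) = 52.59°
∠(j1700) = 90.00°
∠G(j1700) = − (52.59° + 90.00°) = -142.59°

-142.6°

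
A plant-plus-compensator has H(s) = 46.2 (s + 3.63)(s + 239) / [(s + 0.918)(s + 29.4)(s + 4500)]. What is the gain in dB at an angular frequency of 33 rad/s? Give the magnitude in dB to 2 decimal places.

-24.98 dB

|j33 + 3.63| = √(33² + 3.63²) = 33.2
|j33 + 239| = √(33² + 239²) = 241.3
|j33 + 0.918| = √(33² + 0.918²) = 33.01
|j33 + 29.4| = √(33² + 29.4²) = 44.2
|j33 + 4500| = √(33² + 4500²) = 4500
|H(j33)| = 46.2 × 33.2 × 241.3 / (33.01 × 44.2 × 4500) = 0.05636
20 log₁₀(0.05636) = -24.981 dB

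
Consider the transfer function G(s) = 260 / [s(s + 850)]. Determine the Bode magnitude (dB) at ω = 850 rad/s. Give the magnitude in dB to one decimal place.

|j850 + 850| = √(850² + 850²) = 1202
|j850| = 850
|G(j850)| = 260 / (1202 × 850) = 0.00025446
20 log₁₀(0.00025446) = -71.89 dB

-71.9 dB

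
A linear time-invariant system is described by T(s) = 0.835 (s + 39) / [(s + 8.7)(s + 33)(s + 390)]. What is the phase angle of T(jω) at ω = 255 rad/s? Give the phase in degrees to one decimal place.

-122.5°

∠(j255 + 39) = arctan(255/39) = 81.30°
∠(j255 + 8.7) = arctan(255/8.7) = 88.05°
∠(j255 + 33) = arctan(255/33) = 82.63°
∠(j255 + 390) = arctan(255/390) = 33.18°
∠T(j255) = 81.30° − (88.05° + 82.63° + 33.18°) = -122.55°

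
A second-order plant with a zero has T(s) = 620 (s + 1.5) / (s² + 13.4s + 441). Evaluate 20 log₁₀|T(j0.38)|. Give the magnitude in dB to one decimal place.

|j0.38 + 1.5| = √(0.38² + 1.5²) = 1.547
|(j0.38)² + 13.4(j0.38) + 441| = |440.86 + j5.092| = 440.9
|T(j0.38)| = 620 × 1.547 / 440.9 = 2.176
20 log₁₀(2.176) = 6.75 dB

6.8 dB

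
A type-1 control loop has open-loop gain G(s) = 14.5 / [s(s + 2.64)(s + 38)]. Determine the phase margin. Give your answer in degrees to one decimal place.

86.7°

Gain crossover: |G(jω)| = 1 at ω ≈ 0.144 rad s⁻¹.
∠G(j0.144) = −90° − arctan(0.144/2.64) − arctan(0.144/38) ≈ -93.35°
PM = 180° + (-93.35°) = 86.65°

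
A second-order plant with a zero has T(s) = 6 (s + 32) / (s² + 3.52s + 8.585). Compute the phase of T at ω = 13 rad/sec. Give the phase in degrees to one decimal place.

∠(j13 + 32) = arctan(13/32) = 22.11°
∠[(j13)² + 3.52(j13) + 8.585] = ∠[-160.41 + j45.76] = 164.08°
∠T(j13) = 22.11° − 164.08° = -141.97°

-142.0 deg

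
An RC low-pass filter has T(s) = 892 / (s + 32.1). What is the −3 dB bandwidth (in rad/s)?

32.1 rad/s

For a single-pole low-pass, the −3 dB point is at the pole: ω = 32.1 rad/s.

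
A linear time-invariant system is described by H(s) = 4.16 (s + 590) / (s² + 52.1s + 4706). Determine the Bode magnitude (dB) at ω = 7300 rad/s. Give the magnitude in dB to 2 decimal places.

-64.86 dB

|j7300 + 590| = √(7300² + 590²) = 7324
|(j7300)² + 52.1(j7300) + 4706| = |-5.3285e+07 + j3.8033e+05| = 5.329e+07
|H(j7300)| = 4.16 × 7324 / 5.329e+07 = 0.00057176
20 log₁₀(0.00057176) = -64.856 dB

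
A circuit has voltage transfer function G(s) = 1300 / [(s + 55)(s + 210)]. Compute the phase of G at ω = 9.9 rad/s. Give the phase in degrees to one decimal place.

∠(j9.9 + 55) = arctan(9.9/55) = 10.20°
∠(j9.9 + 210) = arctan(9.9/210) = 2.70°
∠G(j9.9) = − (10.20° + 2.70°) = -12.90°

-12.9°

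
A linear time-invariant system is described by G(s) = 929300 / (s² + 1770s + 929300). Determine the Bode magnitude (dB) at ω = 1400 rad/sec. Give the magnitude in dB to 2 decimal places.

-9.21 dB

|(j1400)² + 1770(j1400) + 929300| = |-1.0307e+06 + j2.478e+06| = 2.684e+06
|G(j1400)| = 929300 / 2.684e+06 = 0.34626
20 log₁₀(0.34626) = -9.212 dB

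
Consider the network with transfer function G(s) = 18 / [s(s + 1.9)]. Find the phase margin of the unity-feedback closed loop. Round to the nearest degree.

Gain crossover: |G(jω)| = 1 at ω ≈ 4.04 rad s⁻¹.
∠G(j4.04) = −90° − arctan(4.04/1.9) ≈ -154.79°
PM = 180° + (-154.79°) = 25.21°

25°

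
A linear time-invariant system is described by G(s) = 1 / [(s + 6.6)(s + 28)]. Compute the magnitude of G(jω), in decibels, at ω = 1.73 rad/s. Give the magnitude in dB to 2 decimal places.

|j1.73 + 6.6| = √(1.73² + 6.6²) = 6.823
|j1.73 + 28| = √(1.73² + 28²) = 28.05
|G(j1.73)| = 1 / (6.823 × 28.05) = 0.0052245
20 log₁₀(0.0052245) = -45.639 dB

-45.64 dB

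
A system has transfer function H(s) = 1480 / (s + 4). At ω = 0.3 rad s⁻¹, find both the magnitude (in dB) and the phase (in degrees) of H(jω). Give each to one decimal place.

|H| = 51.3 dB, ∠H = -4.3 deg

|j0.3 + 4| = √(0.3² + 4²) = 4.011
|H(j0.3)| = 1480 / 4.011 = 368.96
20 log₁₀(368.96) = 51.34 dB
∠(j0.3 + 4) = arctan(0.3/4) = 4.29°
∠H(j0.3) = −4.29° = -4.29°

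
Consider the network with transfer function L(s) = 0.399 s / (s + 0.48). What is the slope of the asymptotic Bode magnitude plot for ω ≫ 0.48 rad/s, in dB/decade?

0 dB/decade

With 1 zero and 1 pole, the high-frequency asymptotic slope is 20 × (1 − 1) = 0 dB/decade.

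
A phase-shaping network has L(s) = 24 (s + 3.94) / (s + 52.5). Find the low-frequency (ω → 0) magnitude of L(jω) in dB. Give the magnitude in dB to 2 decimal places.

5.11 dB

L(0) = 24 × 3.94 / 52.5 = 1.8011
20 log₁₀(1.8011) = 5.111 dB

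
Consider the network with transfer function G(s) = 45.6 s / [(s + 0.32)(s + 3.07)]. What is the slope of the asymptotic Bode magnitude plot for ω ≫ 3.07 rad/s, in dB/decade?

With 1 zero and 2 poles, the high-frequency asymptotic slope is 20 × (1 − 2) = -20 dB/decade.

-20 dB/decade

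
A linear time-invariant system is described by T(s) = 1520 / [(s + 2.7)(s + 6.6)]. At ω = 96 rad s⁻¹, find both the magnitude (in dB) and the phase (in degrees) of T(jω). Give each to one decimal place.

|T| = -15.7 dB, ∠T = -174.5°

|j96 + 2.7| = √(96² + 2.7²) = 96.04
|j96 + 6.6| = √(96² + 6.6²) = 96.23
|T(j96)| = 1520 / (96.04 × 96.23) = 0.16448
20 log₁₀(0.16448) = -15.68 dB
∠(j96 + 2.7) = arctan(96/2.7) = 88.39°
∠(j96 + 6.6) = arctan(96/6.6) = 86.07°
∠T(j96) = − (88.39° + 86.07°) = -174.46°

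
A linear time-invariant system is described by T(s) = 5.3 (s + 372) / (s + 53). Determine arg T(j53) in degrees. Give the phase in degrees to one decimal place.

-36.9°

∠(j53 + 372) = arctan(53/372) = 8.11°
∠(j53 + 53) = arctan(53/53) = 45.00°
∠T(j53) = 8.11° − 45.00° = -36.89°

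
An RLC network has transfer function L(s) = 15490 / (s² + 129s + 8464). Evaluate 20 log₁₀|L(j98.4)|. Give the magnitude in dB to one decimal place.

1.7 dB

|(j98.4)² + 129(j98.4) + 8464| = |-1218.6 + j12694| = 1.275e+04
|L(j98.4)| = 15490 / 1.275e+04 = 1.2147
20 log₁₀(1.2147) = 1.69 dB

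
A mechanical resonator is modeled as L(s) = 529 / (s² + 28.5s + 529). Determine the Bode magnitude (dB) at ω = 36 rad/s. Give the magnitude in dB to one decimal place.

-7.7 dB

|(j36)² + 28.5(j36) + 529| = |-767 + j1026| = 1281
|L(j36)| = 529 / 1281 = 0.41296
20 log₁₀(0.41296) = -7.68 dB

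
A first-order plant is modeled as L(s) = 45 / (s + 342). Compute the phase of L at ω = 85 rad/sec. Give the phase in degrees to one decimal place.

-14.0°

∠(j85 + 342) = arctan(85/342) = 13.96°
∠L(j85) = −13.96° = -13.96°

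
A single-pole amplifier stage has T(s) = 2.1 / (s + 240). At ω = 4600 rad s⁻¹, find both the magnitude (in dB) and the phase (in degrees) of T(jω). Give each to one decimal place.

|j4600 + 240| = √(4600² + 240²) = 4606
|T(j4600)| = 2.1 / 4606 = 0.0004559
20 log₁₀(0.0004559) = -66.82 dB
∠(j4600 + 240) = arctan(4600/240) = 87.01°
∠T(j4600) = −87.01° = -87.01°

|T| = -66.8 dB, ∠T = -87.0 deg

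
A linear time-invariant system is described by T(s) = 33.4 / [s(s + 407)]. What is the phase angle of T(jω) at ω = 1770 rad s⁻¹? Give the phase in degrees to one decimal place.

-167.1°

∠(j1770 + 407) = arctan(1770/407) = 77.05°
∠(j1770) = 90.00°
∠T(j1770) = − (77.05° + 90.00°) = -167.05°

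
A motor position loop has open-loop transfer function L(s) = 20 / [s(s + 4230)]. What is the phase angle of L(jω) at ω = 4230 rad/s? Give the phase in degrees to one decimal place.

∠(j4230 + 4230) = arctan(4230/4230) = 45.00°
∠(j4230) = 90.00°
∠L(j4230) = − (45.00° + 90.00°) = -135.00°

-135.0°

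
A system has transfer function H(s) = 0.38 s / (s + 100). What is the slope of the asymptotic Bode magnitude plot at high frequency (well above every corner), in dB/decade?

With 1 zero and 1 pole, the high-frequency asymptotic slope is 20 × (1 − 1) = 0 dB/decade.

0 dB/decade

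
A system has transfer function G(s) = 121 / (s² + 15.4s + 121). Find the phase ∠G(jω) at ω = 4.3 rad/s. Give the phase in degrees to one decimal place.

∠[(j4.3)² + 15.4(j4.3) + 121] = ∠[102.51 + j66.22] = 32.86°
∠G(j4.3) = −32.86° = -32.86°

-32.9 deg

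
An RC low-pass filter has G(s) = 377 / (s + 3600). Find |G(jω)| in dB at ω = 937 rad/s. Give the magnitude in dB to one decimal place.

-19.9 dB

|j937 + 3600| = √(937² + 3600²) = 3720
|G(j937)| = 377 / 3720 = 0.10135
20 log₁₀(0.10135) = -19.88 dB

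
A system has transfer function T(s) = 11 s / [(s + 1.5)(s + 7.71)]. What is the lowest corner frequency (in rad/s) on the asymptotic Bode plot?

1.5 rad/s

Break frequencies occur at each pole and zero magnitude: 1.5 rad/s, 7.71 rad/s.
The lowest is 1.5 rad/s.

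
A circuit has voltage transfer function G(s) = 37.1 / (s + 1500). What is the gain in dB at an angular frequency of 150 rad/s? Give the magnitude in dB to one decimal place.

-32.2 dB

|j150 + 1500| = √(150² + 1500²) = 1507
|G(j150)| = 37.1 / 1507 = 0.024611
20 log₁₀(0.024611) = -32.18 dB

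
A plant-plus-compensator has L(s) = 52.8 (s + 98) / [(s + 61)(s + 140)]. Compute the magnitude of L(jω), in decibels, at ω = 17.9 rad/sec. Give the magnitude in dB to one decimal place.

|j17.9 + 98| = √(17.9² + 98²) = 99.62
|j17.9 + 61| = √(17.9² + 61²) = 63.57
|j17.9 + 140| = √(17.9² + 140²) = 141.1
|L(j17.9)| = 52.8 × 99.62 / (63.57 × 141.1) = 0.58623
20 log₁₀(0.58623) = -4.64 dB

-4.6 dB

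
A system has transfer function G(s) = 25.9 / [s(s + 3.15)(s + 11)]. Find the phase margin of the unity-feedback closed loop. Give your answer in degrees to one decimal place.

Gain crossover: |G(jω)| = 1 at ω ≈ 0.727 rad/s.
∠G(j0.727) = −90° − arctan(0.727/3.15) − arctan(0.727/11) ≈ -106.77°
PM = 180° + (-106.77°) = 73.23°

73.2°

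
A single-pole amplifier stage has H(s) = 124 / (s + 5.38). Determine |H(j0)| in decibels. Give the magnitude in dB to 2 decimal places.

27.25 dB

H(0) = 124 / 5.38 = 23.048
20 log₁₀(23.048) = 27.253 dB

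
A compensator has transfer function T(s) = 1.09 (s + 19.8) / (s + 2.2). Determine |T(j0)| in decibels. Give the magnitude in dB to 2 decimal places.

T(0) = 1.09 × 19.8 / 2.2 = 9.81
20 log₁₀(9.81) = 19.833 dB

19.83 dB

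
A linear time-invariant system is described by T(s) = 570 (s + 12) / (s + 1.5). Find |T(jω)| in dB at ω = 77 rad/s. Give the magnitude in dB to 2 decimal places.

|j77 + 12| = √(77² + 12²) = 77.93
|j77 + 1.5| = √(77² + 1.5²) = 77.01
|T(j77)| = 570 × 77.93 / 77.01 = 576.77
20 log₁₀(576.77) = 55.220 dB

55.22 dB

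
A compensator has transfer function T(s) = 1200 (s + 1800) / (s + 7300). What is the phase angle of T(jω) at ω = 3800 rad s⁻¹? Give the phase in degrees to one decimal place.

∠(j3800 + 1800) = arctan(3800/1800) = 64.65°
∠(j3800 + 7300) = arctan(3800/7300) = 27.50°
∠T(j3800) = 64.65° − 27.50° = 37.15°

37.2°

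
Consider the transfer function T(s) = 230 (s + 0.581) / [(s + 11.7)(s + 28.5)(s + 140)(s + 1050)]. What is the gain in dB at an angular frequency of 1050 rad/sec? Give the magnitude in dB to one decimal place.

-137.1 dB

|j1050 + 0.581| = √(1050² + 0.581²) = 1050
|j1050 + 11.7| = √(1050² + 11.7²) = 1050
|j1050 + 28.5| = √(1050² + 28.5²) = 1050
|j1050 + 140| = √(1050² + 140²) = 1059
|j1050 + 1050| = √(1050² + 1050²) = 1485
|T(j1050)| = 230 × 1050 / (1050 × 1050 × 1059 × 1485) = 1.392e-07
20 log₁₀(1.392e-07) = -137.13 dB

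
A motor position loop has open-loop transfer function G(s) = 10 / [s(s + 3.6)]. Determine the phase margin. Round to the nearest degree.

Gain crossover: |G(jω)| = 1 at ω ≈ 2.33 rad/sec.
∠G(j2.33) = −90° − arctan(2.33/3.6) ≈ -122.93°
PM = 180° + (-122.93°) = 57.07°

57°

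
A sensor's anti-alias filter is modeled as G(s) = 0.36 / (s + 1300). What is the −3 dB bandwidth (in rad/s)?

1300 rad/s

For a single-pole low-pass, the −3 dB point is at the pole: ω = 1300 rad/s.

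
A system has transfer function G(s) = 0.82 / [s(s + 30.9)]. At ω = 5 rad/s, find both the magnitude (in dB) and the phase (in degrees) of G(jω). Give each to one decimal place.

|G| = -45.6 dB, ∠G = -99.2°

|j5 + 30.9| = √(5² + 30.9²) = 31.3
|j5| = 5
|G(j5)| = 0.82 / (31.3 × 5) = 0.0052393
20 log₁₀(0.0052393) = -45.61 dB
∠(j5 + 30.9) = arctan(5/30.9) = 9.19°
∠(j5) = 90.00°
∠G(j5) = − (9.19° + 90.00°) = -99.19°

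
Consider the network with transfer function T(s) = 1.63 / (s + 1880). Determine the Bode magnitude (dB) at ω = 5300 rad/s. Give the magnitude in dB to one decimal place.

-70.8 dB

|j5300 + 1880| = √(5300² + 1880²) = 5624
|T(j5300)| = 1.63 / 5624 = 0.00028985
20 log₁₀(0.00028985) = -70.76 dB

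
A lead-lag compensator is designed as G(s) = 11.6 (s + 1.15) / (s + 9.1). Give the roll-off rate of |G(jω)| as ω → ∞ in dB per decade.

With 1 zero and 1 pole, the high-frequency asymptotic slope is 20 × (1 − 1) = 0 dB/decade.

0 dB/decade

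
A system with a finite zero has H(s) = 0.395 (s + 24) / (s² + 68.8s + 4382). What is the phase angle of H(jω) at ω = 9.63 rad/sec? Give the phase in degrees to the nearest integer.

∠(j9.63 + 24) = arctan(9.63/24) = 21.86°
∠[(j9.63)² + 68.8(j9.63) + 4382] = ∠[4289.3 + j662.54] = 8.78°
∠H(j9.63) = 21.86° − 8.78° = 13.08°

13°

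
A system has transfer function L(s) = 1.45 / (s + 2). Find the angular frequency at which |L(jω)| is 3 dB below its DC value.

For a single-pole low-pass, the −3 dB point is at the pole: ω = 2 rad s⁻¹.

2 rad s⁻¹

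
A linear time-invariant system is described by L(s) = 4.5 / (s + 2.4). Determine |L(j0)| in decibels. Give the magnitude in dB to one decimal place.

5.5 dB

L(0) = 4.5 / 2.4 = 1.875
20 log₁₀(1.875) = 5.46 dB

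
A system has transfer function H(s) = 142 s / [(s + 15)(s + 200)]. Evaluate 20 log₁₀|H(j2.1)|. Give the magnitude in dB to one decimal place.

-20.1 dB

|j2.1| = 2.1
|j2.1 + 15| = √(2.1² + 15²) = 15.15
|j2.1 + 200| = √(2.1² + 200²) = 200
|H(j2.1)| = 142 × 2.1 / (15.15 × 200) = 0.098435
20 log₁₀(0.098435) = -20.14 dB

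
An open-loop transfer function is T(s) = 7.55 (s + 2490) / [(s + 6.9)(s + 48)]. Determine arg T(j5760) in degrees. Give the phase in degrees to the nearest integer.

∠(j5760 + 2490) = arctan(5760/2490) = 66.62°
∠(j5760 + 6.9) = arctan(5760/6.9) = 89.93°
∠(j5760 + 48) = arctan(5760/48) = 89.52°
∠T(j5760) = 66.62° − (89.93° + 89.52°) = -112.83°

-113 deg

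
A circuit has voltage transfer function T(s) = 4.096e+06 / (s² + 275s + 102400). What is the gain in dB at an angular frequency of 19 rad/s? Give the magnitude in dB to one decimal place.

|(j19)² + 275(j19) + 102400| = |1.0204e+05 + j5225| = 1.022e+05
|T(j19)| = 4.096e+06 / 1.022e+05 = 40.089
20 log₁₀(40.089) = 32.06 dB

32.1 dB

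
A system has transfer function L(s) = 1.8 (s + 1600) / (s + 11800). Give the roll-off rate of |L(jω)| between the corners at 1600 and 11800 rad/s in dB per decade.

In this band the factors already past their corner are: zero at 1600; net slope = 20 dB/decade.

20 dB/decade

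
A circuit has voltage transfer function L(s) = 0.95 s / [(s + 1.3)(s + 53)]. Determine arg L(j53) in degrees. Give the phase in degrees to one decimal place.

∠(j53) = 90.00°
∠(j53 + 1.3) = arctan(53/1.3) = 88.59°
∠(j53 + 53) = arctan(53/53) = 45.00°
∠L(j53) = 90.00° − (88.59° + 45.00°) = -43.59°

-43.6 deg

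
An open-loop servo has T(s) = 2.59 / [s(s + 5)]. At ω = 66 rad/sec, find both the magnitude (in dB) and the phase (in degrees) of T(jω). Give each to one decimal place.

|j66 + 5| = √(66² + 5²) = 66.19
|j66| = 66
|T(j66)| = 2.59 / (66.19 × 66) = 0.00059288
20 log₁₀(0.00059288) = -64.54 dB
∠(j66 + 5) = arctan(66/5) = 85.67°
∠(j66) = 90.00°
∠T(j66) = − (85.67° + 90.00°) = -175.67°

|T| = -64.5 dB, ∠T = -175.7°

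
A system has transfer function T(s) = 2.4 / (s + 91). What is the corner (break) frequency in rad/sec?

The single real pole at s = −91 gives a corner at ω = 91 rad/sec.

91 rad/sec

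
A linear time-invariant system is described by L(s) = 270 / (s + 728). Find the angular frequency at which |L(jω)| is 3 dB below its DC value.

728 rad s⁻¹

For a single-pole low-pass, the −3 dB point is at the pole: ω = 728 rad s⁻¹.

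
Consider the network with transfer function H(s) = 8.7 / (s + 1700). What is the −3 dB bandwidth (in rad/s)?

For a single-pole low-pass, the −3 dB point is at the pole: ω = 1700 rad/s.

1700 rad/s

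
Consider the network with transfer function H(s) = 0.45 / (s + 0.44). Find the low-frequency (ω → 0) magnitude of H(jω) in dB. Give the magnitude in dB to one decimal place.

0.2 dB

H(0) = 0.45 / 0.44 = 1.0227
20 log₁₀(1.0227) = 0.20 dB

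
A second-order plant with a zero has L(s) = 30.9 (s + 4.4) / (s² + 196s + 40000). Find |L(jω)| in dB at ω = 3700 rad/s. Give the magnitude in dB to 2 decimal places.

-41.55 dB

|j3700 + 4.4| = √(3700² + 4.4²) = 3700
|(j3700)² + 196(j3700) + 40000| = |-1.365e+07 + j7.252e+05| = 1.367e+07
|L(j3700)| = 30.9 × 3700 / 1.367e+07 = 0.008364
20 log₁₀(0.008364) = -41.552 dB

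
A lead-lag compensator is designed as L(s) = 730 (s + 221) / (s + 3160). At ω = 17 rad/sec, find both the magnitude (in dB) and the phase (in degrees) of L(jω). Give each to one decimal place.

|L| = 34.2 dB, ∠L = 4.1 deg

|j17 + 221| = √(17² + 221²) = 221.7
|j17 + 3160| = √(17² + 3160²) = 3160
|L(j17)| = 730 × 221.7 / 3160 = 51.204
20 log₁₀(51.204) = 34.19 dB
∠(j17 + 221) = arctan(17/221) = 4.40°
∠(j17 + 3160) = arctan(17/3160) = 0.31°
∠L(j17) = 4.40° − 0.31° = 4.09°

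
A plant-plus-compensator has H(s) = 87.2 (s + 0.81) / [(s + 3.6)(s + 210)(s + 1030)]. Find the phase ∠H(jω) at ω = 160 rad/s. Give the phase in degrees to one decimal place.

∠(j160 + 0.81) = arctan(160/0.81) = 89.71°
∠(j160 + 3.6) = arctan(160/3.6) = 88.71°
∠(j160 + 210) = arctan(160/210) = 37.30°
∠(j160 + 1030) = arctan(160/1030) = 8.83°
∠H(j160) = 89.71° − (88.71° + 37.30° + 8.83°) = -45.13°

-45.1°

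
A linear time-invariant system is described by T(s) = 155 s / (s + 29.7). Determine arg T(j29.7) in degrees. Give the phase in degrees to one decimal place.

∠(j29.7) = 90.00°
∠(j29.7 + 29.7) = arctan(29.7/29.7) = 45.00°
∠T(j29.7) = 90.00° − 45.00° = 45.00°

45.0°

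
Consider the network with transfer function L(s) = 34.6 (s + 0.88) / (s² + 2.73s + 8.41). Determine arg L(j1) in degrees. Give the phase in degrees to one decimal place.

28.4 deg

∠(j1 + 0.88) = arctan(1/0.88) = 48.65°
∠[(j1)² + 2.73(j1) + 8.41] = ∠[7.41 + j2.73] = 20.22°
∠L(j1) = 48.65° − 20.22° = 28.43°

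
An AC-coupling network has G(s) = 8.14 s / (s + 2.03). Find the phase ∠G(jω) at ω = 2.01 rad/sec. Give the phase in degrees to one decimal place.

45.3 deg

∠(j2.01) = 90.00°
∠(j2.01 + 2.03) = arctan(2.01/2.03) = 44.72°
∠G(j2.01) = 90.00° − 44.72° = 45.28°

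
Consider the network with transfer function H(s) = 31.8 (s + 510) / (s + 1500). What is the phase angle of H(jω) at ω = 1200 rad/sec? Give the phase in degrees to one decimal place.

28.3 deg

∠(j1200 + 510) = arctan(1200/510) = 66.97°
∠(j1200 + 1500) = arctan(1200/1500) = 38.66°
∠H(j1200) = 66.97° − 38.66° = 28.31°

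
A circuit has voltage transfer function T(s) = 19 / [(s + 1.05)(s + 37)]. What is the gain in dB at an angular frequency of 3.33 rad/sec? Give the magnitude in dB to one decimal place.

|j3.33 + 1.05| = √(3.33² + 1.05²) = 3.492
|j3.33 + 37| = √(3.33² + 37²) = 37.15
|T(j3.33)| = 19 / (3.492 × 37.15) = 0.14648
20 log₁₀(0.14648) = -16.68 dB

-16.7 dB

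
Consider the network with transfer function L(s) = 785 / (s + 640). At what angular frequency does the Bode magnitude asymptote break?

The single real pole at s = −640 gives a corner at ω = 640 rad/s.

640 rad/s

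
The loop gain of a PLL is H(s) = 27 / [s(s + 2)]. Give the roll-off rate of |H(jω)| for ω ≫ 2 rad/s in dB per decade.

-40 dB/decade

With 0 zeros and 2 poles, the high-frequency asymptotic slope is 20 × (0 − 2) = -40 dB/decade.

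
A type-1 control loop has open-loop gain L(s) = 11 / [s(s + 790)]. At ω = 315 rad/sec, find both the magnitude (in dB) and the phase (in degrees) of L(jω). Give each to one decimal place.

|L| = -87.7 dB, ∠L = -111.7 deg

|j315 + 790| = √(315² + 790²) = 850.5
|j315| = 315
|L(j315)| = 11 / (850.5 × 315) = 4.106e-05
20 log₁₀(4.106e-05) = -87.73 dB
∠(j315 + 790) = arctan(315/790) = 21.74°
∠(j315) = 90.00°
∠L(j315) = − (21.74° + 90.00°) = -111.74°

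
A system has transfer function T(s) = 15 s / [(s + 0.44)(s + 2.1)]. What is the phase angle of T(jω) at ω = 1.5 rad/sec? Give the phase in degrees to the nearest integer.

∠(j1.5) = 90.00°
∠(j1.5 + 0.44) = arctan(1.5/0.44) = 73.65°
∠(j1.5 + 2.1) = arctan(1.5/2.1) = 35.54°
∠T(j1.5) = 90.00° − (73.65° + 35.54°) = -19.19°

-19°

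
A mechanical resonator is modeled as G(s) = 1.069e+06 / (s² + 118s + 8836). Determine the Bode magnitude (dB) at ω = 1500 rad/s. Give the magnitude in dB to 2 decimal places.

-6.46 dB

|(j1500)² + 118(j1500) + 8836| = |-2.2412e+06 + j1.77e+05| = 2.248e+06
|G(j1500)| = 1.069e+06 / 2.248e+06 = 0.4755
20 log₁₀(0.4755) = -6.457 dB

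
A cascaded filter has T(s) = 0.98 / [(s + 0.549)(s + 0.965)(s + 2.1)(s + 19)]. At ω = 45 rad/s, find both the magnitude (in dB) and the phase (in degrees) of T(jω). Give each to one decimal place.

|j45 + 0.549| = √(45² + 0.549²) = 45
|j45 + 0.965| = √(45² + 0.965²) = 45.01
|j45 + 2.1| = √(45² + 2.1²) = 45.05
|j45 + 19| = √(45² + 19²) = 48.85
|T(j45)| = 0.98 / (45 × 45.01 × 45.05 × 48.85) = 2.1986e-07
20 log₁₀(2.1986e-07) = -133.16 dB
∠(j45 + 0.549) = arctan(45/0.549) = 89.30°
∠(j45 + 0.965) = arctan(45/0.965) = 88.77°
∠(j45 + 2.1) = arctan(45/2.1) = 87.33°
∠(j45 + 19) = arctan(45/19) = 67.11°
∠T(j45) = − (89.30° + 88.77° + 87.33° + 67.11°) = -332.51°

|T| = -133.2 dB, ∠T = -332.5 deg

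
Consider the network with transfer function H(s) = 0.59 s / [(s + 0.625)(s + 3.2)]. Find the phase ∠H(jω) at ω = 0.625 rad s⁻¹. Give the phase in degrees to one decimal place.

33.9 deg

∠(j0.625) = 90.00°
∠(j0.625 + 0.625) = arctan(0.625/0.625) = 45.00°
∠(j0.625 + 3.2) = arctan(0.625/3.2) = 11.05°
∠H(j0.625) = 90.00° − (45.00° + 11.05°) = 33.95°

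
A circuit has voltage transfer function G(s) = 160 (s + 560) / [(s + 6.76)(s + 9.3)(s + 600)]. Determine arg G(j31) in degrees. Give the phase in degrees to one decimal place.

-150.8°

∠(j31 + 560) = arctan(31/560) = 3.17°
∠(j31 + 6.76) = arctan(31/6.76) = 77.70°
∠(j31 + 9.3) = arctan(31/9.3) = 73.30°
∠(j31 + 600) = arctan(31/600) = 2.96°
∠G(j31) = 3.17° − (77.70° + 73.30° + 2.96°) = -150.79°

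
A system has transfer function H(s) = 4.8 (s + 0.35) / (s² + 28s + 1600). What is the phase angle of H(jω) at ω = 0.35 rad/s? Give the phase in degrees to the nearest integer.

45°

∠(j0.35 + 0.35) = arctan(0.35/0.35) = 45.00°
∠[(j0.35)² + 28(j0.35) + 1600] = ∠[1599.9 + j9.8] = 0.35°
∠H(j0.35) = 45.00° − 0.35° = 44.65°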